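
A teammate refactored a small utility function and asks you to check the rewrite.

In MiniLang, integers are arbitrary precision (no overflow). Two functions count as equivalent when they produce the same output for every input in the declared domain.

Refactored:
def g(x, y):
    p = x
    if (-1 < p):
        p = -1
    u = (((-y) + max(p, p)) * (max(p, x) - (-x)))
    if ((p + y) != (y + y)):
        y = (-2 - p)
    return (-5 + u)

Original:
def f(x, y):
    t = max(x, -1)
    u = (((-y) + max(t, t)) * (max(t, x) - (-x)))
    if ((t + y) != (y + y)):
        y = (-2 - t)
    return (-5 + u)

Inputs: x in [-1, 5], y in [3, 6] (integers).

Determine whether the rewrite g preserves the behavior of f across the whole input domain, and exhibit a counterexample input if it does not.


Not equivalent: x=1, y=3 separates them (-9 vs -13).
f: t=1, then u=-4, then ((t + y) != (y + y)) is true, then y=-3, then returns -9
g: p=1, then (-1 < p) is true, then p=-1, then u=-8, then ((p + y) != (y + y)) is true, then y=-1, then returns -13
verdict: not equivalent; witness: x=1, y=3


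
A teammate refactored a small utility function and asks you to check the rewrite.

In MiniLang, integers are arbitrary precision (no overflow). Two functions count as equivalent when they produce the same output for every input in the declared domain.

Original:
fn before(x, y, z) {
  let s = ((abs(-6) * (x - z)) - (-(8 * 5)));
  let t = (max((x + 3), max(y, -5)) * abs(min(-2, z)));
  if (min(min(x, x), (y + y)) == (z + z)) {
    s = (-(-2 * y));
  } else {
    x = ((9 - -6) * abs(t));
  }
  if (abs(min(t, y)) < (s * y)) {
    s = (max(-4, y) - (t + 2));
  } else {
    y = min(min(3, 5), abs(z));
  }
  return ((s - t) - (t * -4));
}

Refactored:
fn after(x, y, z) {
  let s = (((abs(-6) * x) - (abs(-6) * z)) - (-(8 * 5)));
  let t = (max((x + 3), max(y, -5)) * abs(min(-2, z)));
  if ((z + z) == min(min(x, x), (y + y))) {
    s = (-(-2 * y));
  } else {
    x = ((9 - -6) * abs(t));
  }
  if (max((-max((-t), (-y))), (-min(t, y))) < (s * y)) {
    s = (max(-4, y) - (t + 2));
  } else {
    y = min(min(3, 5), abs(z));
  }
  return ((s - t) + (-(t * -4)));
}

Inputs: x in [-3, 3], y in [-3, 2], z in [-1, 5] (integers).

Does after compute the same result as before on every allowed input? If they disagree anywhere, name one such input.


Behavior is preserved: although arithmetic usage differs, min/max/abs usage differs, constant usage differs, the outputs never diverge.
One worked example (x=-2, y=2, z=-1) — before: s := 34 | t := 4 | (min(min(x, x), (y + y)) == (z + z)): true | s := 4 | (abs(min(t, y)) < (s * y)): true | s := -4 | result 8; after: s := 34 | t := 4 | ((z + z) == min(min(x, x), (y + y))): true | s := 4 | (max((-max((-t), (-y))), (-min(t, y))) < (s * y)): true | s := -4 | result 8; agreement on 8.
Across all 294 domain points the two functions coincide.
verdict: equivalent


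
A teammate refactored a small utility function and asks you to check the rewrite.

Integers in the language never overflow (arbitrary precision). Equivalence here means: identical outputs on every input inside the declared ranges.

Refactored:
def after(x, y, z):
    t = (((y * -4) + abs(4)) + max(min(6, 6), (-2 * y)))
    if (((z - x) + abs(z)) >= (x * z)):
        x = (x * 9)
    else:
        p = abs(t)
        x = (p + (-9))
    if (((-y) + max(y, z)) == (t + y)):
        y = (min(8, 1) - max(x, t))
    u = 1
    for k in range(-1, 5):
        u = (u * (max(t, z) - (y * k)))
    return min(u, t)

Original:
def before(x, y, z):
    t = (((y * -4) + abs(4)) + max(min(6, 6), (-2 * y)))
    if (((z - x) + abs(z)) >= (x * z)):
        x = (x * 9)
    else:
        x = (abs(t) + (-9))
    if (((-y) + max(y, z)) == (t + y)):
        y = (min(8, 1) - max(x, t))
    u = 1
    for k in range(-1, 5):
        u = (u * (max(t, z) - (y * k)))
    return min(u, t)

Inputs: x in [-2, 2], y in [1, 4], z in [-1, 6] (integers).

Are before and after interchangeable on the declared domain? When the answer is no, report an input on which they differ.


Equivalent — the differences include statement counts differ; local variable names differ, yet no declared input distinguishes the two.
Tracing x=-1, y=1, z=3: before: t becomes 6; next (((z - x) + abs(z)) >= (x * z)) evaluates to true; next x becomes -9; next (((-y) + max(y, z)) == (t + y)) evaluates to false; next u becomes 1; next at k=-1:; next u becomes 7; next at k=0:; next u becomes 42; next at k=1:; next u becomes 210; next at k=2:; next u becomes 840; next at k=3:; next u becomes 2520; next at k=4:; next u becomes 5040; next final value 6 | after: t becomes 6; next (((z - x) + abs(z)) >= (x * z)) evaluates to true; next x becomes -9; next (((-y) + max(y, z)) == (t + y)) evaluates to false; next u becomes 1; next at k=-1:; next u becomes 7; next at k=0:; next u becomes 42; next at k=1:; next u becomes 210; next at k=2:; next u becomes 840; next at k=3:; next u becomes 2520; next at k=4:; next u becomes 5040; next final value 6 — matching result 6.
Across all 160 domain points the two functions coincide.
verdict: equivalent


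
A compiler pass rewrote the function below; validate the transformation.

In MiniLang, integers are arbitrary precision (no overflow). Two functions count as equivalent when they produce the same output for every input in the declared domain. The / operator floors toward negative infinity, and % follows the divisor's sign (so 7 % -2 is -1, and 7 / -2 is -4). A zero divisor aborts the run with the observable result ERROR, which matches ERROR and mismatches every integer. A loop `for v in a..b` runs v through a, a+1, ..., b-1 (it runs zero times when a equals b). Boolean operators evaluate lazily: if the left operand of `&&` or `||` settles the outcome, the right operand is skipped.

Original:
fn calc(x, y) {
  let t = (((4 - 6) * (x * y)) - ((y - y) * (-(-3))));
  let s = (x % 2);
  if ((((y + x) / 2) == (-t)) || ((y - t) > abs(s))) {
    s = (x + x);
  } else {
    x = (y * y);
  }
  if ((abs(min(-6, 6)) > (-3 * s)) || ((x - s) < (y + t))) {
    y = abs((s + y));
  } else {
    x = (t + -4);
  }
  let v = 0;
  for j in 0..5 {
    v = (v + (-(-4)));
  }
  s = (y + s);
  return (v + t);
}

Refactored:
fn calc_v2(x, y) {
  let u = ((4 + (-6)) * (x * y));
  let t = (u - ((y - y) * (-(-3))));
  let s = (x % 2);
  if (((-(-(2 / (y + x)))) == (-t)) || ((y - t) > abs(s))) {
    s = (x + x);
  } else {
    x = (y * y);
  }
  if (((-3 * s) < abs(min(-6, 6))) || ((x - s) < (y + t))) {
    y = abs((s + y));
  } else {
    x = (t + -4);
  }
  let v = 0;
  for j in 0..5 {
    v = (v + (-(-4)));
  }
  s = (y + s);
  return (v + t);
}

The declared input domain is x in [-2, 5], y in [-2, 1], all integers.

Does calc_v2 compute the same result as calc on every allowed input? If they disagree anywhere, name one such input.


On input x=-1, y=1, calc returns 22 while calc_v2 returns ERROR.
verdict: not equivalent; witness: x=-1, y=1


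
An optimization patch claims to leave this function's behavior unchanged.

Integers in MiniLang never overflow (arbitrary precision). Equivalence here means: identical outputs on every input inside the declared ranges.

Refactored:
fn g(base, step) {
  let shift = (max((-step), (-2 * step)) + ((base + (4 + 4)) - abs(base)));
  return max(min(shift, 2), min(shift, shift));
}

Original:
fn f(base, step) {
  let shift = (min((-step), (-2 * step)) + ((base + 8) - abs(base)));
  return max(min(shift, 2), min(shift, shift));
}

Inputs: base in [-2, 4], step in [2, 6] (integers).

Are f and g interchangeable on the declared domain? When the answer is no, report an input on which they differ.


Evaluate both at base=-2, step=2.
f: shift becomes 0; next final value 0
g: shift becomes 2; next final value 2
0 != 2, so the rewrite changes behavior.
verdict: not equivalent; witness: base=-2, step=2


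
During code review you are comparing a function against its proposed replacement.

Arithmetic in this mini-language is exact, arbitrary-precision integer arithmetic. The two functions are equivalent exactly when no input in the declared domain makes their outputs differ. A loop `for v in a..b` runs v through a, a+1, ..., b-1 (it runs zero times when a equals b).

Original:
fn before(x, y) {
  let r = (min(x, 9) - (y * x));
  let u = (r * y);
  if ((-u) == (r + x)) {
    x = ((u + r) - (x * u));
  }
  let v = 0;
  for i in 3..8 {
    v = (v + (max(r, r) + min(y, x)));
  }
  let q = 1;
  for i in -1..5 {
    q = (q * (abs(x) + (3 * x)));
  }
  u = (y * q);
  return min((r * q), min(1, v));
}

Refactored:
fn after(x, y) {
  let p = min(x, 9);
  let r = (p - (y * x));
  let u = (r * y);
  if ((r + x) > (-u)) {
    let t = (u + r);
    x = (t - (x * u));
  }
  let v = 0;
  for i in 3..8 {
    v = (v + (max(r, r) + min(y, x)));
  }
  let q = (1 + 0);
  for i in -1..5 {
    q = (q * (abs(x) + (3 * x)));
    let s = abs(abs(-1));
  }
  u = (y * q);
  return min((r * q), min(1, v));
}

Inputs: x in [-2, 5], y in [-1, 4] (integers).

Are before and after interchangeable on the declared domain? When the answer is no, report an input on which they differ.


Not equivalent: x=-2, y=2 separates them (0 vs 1).
before: r=2, then u=4, then ((-u) == (r + x)) is false, then v=0, then (i=3), then v=0, then (i=4), then v=0, then (i=5), then v=0, then (i=6), then v=0, then (i=7), then v=0, then q=1, then (i=-1), then q=-4, then (i=0), then q=16, then (i=1), then q=-64, then (i=2), then q=256, then (i=3), then q=-1024, then (i=4), then q=4096, then u=8192, then returns 0
after: p=-2, then r=2, then u=4, then ((r + x) > (-u)) is true, then t=6, then x=14, then v=0, then (i=3), then v=4, then (i=4), then v=8, then (i=5), then v=12, then (i=6), then v=16, then (i=7), then v=20, then q=1, then (i=-1), then q=56, then s=1, then (i=0), then q=3136, then s=1, then (i=1), then q=175616, then s=1, then (i=2), then q=9834496, then s=1, then (i=3), then q=550731776, then s=1, then (i=4), then q=30840979456, then s=1, then u=61681958912, then returns 1
verdict: not equivalent; witness: x=-2, y=2


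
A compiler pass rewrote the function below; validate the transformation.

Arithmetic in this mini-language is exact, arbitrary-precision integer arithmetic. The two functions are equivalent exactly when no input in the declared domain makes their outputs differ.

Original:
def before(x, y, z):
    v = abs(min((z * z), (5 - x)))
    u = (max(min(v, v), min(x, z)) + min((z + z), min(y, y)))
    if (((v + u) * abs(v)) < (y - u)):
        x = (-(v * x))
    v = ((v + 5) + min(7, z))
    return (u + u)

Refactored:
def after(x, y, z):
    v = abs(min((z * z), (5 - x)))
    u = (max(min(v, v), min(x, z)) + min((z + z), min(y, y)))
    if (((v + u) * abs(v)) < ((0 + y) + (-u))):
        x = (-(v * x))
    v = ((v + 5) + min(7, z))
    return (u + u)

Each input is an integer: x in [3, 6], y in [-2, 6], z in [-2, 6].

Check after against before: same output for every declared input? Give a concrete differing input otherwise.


This is a faithful refactor — constant usage differs; and arithmetic usage differs, but the computed results match everywhere.
Spot check at x=4, y=0, z=5 — before: v becomes 1; next u becomes 4; next (((v + u) * abs(v)) < (y - u)) evaluates to false; next v becomes 11; next final value 8. after: v becomes 1; next u becomes 4; next (((v + u) * abs(v)) < ((0 + y) + (-u))) evaluates to false; next v becomes 11; next final value 8. Both give 8.
An exhaustive pass over the 324 declared inputs shows identical outputs.
verdict: equivalent


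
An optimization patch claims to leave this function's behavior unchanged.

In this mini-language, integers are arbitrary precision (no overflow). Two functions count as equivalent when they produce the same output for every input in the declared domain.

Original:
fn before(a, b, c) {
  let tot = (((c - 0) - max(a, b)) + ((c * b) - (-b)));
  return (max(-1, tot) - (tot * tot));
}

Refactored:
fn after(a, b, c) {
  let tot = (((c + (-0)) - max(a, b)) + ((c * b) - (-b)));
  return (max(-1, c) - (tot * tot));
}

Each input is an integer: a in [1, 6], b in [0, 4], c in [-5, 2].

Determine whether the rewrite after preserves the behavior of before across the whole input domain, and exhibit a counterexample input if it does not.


There is a counterexample at a=1, b=0, c=0: -2 on one side, -1 on the other.
before: tot = -1; return -2
after: tot = -1; return -1
verdict: not equivalent; witness: a=1, b=0, c=0


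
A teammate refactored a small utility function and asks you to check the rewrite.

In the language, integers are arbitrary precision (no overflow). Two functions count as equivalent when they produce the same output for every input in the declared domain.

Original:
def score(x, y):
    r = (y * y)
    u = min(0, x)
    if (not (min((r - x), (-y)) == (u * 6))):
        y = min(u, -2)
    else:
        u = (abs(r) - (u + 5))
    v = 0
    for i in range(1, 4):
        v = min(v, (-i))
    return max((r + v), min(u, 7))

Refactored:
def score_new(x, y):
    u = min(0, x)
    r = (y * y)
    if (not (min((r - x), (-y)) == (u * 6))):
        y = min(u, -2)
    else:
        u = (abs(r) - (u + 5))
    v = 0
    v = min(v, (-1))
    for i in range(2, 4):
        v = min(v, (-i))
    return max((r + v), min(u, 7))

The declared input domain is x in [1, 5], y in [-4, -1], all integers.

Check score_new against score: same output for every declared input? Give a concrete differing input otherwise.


Behavior is preserved: although min/max/abs usage differs, statement counts differ, constant usage differs, loop structure differs, the outputs never diverge.
Tracing x=1, y=-2: score: r becomes 4; next u becomes 0; next (not (min((r - x), (-y)) == (u * 6))) evaluates to true; next y becomes -2; next v becomes 0; next at i=1:; next v becomes -1; next at i=2:; next v becomes -2; next at i=3:; next v becomes -3; next final value 1 | score_new: u becomes 0; next r becomes 4; next (not (min((r - x), (-y)) == (u * 6))) evaluates to true; next y becomes -2; next v becomes 0; next v becomes -1; next at i=2:; next v becomes -2; next at i=3:; next v becomes -3; next final value 1 — matching result 1.
Checked all 20 inputs in the declared domain: the outputs agree on every one.
verdict: equivalent


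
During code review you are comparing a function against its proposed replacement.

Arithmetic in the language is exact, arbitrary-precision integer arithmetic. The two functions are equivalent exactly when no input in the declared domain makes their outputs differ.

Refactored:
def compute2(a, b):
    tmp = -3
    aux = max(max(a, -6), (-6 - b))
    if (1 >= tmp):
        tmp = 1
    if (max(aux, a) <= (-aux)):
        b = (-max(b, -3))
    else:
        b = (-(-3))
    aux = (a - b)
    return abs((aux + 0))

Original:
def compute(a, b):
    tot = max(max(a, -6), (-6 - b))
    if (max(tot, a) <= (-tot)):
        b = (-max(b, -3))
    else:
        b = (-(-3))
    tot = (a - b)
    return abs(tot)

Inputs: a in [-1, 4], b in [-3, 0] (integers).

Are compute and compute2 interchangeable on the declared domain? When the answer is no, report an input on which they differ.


Equivalent. One difference looks behavioral, but it never changes the outcome for any declared input.
Across all 24 domain points the two functions coincide.
Tracing a=-1, b=0: compute: tot becomes -1; next (max(tot, a) <= (-tot)) evaluates to true; next b becomes 0; next tot becomes -1; next final value 1 | compute2: tmp becomes -3; next aux becomes -1; next (1 >= tmp) evaluates to true; next tmp becomes 1; next (max(aux, a) <= (-aux)) evaluates to true; next b becomes 0; next aux becomes -1; next final value 1 — matching result 1.
verdict: equivalent


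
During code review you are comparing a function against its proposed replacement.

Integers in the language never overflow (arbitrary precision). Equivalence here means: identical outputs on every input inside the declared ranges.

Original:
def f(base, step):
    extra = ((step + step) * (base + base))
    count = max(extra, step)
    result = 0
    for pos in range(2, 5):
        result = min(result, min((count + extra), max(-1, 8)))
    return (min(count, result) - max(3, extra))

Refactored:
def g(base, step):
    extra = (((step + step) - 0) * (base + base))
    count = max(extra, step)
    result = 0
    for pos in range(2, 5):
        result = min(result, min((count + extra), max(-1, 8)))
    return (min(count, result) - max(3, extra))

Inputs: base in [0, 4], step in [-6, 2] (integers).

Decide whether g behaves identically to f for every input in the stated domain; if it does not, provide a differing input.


This is a faithful refactor — arithmetic usage differs, and constant usage differs, but the computed results match everywhere.
As a probe, take base=4, step=-6: f runs extra=-96, then count=-6, then result=0, then (pos=2), then result=-102, then (pos=3), then result=-102, then (pos=4), then result=-102, then returns -105; g runs extra=-96, then count=-6, then result=0, then (pos=2), then result=-102, then (pos=3), then result=-102, then (pos=4), then result=-102, then returns -105; both end at -105.
Sweeping the whole domain (45 inputs) finds no disagreement.
verdict: equivalent


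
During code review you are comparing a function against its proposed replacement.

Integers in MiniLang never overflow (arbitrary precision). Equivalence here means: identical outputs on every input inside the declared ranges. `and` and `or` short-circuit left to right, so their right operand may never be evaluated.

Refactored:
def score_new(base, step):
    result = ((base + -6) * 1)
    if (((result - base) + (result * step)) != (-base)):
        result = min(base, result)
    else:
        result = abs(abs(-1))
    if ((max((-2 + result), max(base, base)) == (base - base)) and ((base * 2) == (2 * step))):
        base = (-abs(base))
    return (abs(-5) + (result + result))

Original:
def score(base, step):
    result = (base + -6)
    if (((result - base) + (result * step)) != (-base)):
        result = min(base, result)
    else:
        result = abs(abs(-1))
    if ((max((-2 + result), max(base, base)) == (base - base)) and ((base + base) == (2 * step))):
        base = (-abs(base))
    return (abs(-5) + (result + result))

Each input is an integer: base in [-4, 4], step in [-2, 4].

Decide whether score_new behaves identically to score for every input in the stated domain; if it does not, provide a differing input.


Differences: arithmetic usage differs; also constant usage differs — yet all 63 inputs agree.
verdict: equivalent


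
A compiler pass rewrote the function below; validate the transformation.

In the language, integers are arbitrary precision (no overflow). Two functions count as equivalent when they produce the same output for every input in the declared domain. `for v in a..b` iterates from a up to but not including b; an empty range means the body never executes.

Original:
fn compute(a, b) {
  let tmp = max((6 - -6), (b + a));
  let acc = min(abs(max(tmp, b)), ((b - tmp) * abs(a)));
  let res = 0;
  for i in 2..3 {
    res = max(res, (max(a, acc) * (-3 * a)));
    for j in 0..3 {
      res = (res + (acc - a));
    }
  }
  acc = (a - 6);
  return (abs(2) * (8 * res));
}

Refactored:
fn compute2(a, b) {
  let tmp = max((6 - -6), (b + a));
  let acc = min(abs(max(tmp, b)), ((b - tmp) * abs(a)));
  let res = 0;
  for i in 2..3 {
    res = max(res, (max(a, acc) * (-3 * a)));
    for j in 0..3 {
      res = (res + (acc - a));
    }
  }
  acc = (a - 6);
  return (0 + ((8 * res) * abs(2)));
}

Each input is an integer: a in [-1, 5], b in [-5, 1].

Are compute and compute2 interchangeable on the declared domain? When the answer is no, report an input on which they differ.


Although arithmetic usage differs; also constant usage differs, 49/49 inputs agree.
verdict: equivalent


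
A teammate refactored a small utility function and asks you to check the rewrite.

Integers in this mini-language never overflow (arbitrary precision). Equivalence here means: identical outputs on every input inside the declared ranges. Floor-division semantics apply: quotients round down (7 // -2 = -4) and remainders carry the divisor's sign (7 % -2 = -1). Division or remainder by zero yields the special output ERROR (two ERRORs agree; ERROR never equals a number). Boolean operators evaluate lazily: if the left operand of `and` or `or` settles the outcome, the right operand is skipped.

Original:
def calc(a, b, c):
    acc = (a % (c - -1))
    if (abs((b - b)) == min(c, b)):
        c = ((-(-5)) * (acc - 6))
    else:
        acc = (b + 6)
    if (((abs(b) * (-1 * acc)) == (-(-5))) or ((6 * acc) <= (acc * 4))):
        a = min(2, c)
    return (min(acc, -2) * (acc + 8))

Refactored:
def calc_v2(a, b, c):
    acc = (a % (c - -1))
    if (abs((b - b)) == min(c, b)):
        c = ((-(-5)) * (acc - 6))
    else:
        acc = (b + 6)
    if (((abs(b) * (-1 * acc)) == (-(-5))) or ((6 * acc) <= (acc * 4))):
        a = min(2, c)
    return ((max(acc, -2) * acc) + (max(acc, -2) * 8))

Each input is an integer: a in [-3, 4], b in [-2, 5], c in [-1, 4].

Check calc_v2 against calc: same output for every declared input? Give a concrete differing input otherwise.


Try a=-3, b=-2, c=0.
calc: acc=0, then (abs((b - b)) == min(c, b)) is false, then acc=4, then (((abs(b) * (-1 * acc)) == (-(-5))) or ((6 * acc) <= (acc * 4))) is false, then returns -24
calc_v2: acc=0, then (abs((b - b)) == min(c, b)) is false, then acc=4, then (((abs(b) * (-1 * acc)) == (-(-5))) or ((6 * acc) <= (acc * 4))) is false, then returns 48
-24 != 48, so the rewrite changes behavior.
verdict: not equivalent; witness: a=-3, b=-2, c=0


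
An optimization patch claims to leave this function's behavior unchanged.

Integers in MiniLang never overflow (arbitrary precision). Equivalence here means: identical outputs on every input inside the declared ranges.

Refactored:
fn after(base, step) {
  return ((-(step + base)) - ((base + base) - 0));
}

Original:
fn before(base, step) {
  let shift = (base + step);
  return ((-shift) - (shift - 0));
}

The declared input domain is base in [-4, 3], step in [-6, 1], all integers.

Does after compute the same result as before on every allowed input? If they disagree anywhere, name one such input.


Try base=-4, step=-6.
before: shift = -10; return 20
after: return 18
20 != 18, so the rewrite changes behavior.
verdict: not equivalent; witness: base=-4, step=-6


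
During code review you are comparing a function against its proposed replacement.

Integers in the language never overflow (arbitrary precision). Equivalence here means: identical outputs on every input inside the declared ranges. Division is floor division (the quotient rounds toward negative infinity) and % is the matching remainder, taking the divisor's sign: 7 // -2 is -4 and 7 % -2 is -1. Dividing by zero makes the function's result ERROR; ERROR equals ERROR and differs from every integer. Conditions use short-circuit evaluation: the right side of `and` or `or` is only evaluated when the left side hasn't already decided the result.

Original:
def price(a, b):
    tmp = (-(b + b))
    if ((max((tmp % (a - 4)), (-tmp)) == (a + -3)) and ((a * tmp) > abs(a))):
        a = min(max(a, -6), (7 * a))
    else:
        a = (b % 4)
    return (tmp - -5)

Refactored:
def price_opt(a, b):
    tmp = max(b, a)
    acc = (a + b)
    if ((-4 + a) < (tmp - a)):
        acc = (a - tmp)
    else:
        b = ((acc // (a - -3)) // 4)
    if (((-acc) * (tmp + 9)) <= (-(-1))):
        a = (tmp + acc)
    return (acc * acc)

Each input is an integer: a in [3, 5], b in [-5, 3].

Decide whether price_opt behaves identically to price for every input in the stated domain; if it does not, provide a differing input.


There is a counterexample at a=3, b=-5: 15 on one side, 0 on the other.
price: tmp = 10; ((max((tmp % (a - 4)), (-tmp)) == (a + -3)) and ((a * tmp) > abs(a))) -> true; a = 3; return 15
price_opt: tmp = 3; acc = -2; ((-4 + a) < (tmp - a)) -> true; acc = 0; (((-acc) * (tmp + 9)) <= (-(-1))) -> true; a = 3; return 0
verdict: not equivalent; witness: a=3, b=-5


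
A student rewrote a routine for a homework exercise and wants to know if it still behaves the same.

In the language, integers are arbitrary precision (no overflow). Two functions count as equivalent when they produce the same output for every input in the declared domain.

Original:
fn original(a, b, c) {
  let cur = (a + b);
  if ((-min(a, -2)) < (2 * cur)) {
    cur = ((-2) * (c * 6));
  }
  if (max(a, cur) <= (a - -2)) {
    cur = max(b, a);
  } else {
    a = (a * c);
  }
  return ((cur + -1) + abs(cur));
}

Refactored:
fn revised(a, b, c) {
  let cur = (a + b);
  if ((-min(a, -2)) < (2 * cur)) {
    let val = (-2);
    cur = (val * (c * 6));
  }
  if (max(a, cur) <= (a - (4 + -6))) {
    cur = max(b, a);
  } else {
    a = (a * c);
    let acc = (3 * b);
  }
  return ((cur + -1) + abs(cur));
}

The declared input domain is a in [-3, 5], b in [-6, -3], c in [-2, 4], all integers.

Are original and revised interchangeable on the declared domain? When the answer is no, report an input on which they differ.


Although local variable names differ; constant usage differs; statement counts differ; arithmetic usage differs, 252/252 inputs agree.
verdict: equivalent


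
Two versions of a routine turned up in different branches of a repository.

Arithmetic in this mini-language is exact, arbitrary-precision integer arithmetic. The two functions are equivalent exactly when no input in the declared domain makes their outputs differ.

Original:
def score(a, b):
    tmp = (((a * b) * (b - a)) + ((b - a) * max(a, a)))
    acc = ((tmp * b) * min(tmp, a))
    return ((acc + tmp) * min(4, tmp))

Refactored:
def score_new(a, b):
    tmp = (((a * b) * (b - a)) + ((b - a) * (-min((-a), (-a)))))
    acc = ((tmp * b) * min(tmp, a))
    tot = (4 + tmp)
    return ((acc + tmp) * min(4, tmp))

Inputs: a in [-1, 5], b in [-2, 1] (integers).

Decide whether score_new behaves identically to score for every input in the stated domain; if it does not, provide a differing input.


This is a faithful refactor — constant usage differs; and statement counts differ; and arithmetic usage differs; and local variable names differ; and min/max/abs usage differs, but the computed results match everywhere.
Tracing a=2, b=0: score: tmp=-4, then acc=0, then returns 16 | score_new: tmp=-4, then acc=0, then tot=0, then returns 16 — matching result 16.
Checked all 28 inputs in the declared domain: the outputs agree on every one.
verdict: equivalent


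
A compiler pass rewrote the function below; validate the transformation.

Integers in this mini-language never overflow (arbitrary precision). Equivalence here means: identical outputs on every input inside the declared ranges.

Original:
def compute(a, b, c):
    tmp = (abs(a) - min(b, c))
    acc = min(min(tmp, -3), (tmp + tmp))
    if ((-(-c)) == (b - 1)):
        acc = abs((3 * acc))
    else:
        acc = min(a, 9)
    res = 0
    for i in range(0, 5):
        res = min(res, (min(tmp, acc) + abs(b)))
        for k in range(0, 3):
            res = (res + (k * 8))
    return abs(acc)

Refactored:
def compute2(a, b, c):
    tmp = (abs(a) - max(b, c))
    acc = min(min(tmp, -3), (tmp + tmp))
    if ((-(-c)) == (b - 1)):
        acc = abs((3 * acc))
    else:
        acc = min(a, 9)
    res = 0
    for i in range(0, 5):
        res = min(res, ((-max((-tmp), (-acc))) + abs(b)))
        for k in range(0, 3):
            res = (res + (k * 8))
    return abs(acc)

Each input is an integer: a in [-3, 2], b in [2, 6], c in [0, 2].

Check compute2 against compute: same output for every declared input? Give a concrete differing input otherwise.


Evaluate both at a=-1, b=3, c=2.
compute: tmp becomes -1; next acc becomes -3; next ((-(-c)) == (b - 1)) evaluates to true; next acc becomes 9; next res becomes 0; next at i=0:; next res becomes 0; next at k=0:; next res becomes 0; next at k=1:; next res becomes 8; next at k=2:; next res becomes 24; next at i=1:; next res becomes 2; next at k=0:; next res becomes 2; next at k=1:; next res becomes 10; next at k=2:; next res becomes 26; next at i=2:; next res becomes 2; next at k=0:; next res becomes 2; next at k=1:; next res becomes 10; next at k=2:; next res becomes 26; next at i=3:; next res becomes 2; next at k=0:; next res becomes 2; next at k=1:; next res becomes 10; next at k=2:; next res becomes 26; next at i=4:; next res becomes 2; next at k=0:; next res becomes 2; next at k=1:; next res becomes 10; next at k=2:; next res becomes 26; next final value 9
compute2: tmp becomes -2; next acc becomes -4; next ((-(-c)) == (b - 1)) evaluates to true; next acc becomes 12; next res becomes 0; next at i=0:; next res becomes 0; next at k=0:; next res becomes 0; next at k=1:; next res becomes 8; next at k=2:; next res becomes 24; next at i=1:; next res becomes 1; next at k=0:; next res becomes 1; next at k=1:; next res becomes 9; next at k=2:; next res becomes 25; next at i=2:; next res becomes 1; next at k=0:; next res becomes 1; next at k=1:; next res becomes 9; next at k=2:; next res becomes 25; next at i=3:; next res becomes 1; next at k=0:; next res becomes 1; next at k=1:; next res becomes 9; next at k=2:; next res becomes 25; next at i=4:; next res becomes 1; next at k=0:; next res becomes 1; next at k=1:; next res becomes 9; next at k=2:; next res becomes 25; next final value 12
9 != 12, so the rewrite changes behavior.
verdict: not equivalent; witness: a=-1, b=3, c=2


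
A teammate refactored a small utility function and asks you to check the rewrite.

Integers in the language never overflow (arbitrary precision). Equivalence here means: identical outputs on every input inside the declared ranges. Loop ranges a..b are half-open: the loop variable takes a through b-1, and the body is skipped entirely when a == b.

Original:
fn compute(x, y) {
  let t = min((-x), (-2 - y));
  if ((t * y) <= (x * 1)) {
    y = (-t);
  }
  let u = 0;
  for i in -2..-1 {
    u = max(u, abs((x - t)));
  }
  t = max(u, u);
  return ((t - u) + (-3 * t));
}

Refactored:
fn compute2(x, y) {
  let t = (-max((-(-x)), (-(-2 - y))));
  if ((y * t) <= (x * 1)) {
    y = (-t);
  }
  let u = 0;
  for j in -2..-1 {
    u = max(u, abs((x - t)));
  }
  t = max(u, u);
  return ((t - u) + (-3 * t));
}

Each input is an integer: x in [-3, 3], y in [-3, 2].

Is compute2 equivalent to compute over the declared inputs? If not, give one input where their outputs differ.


Side by side, the visible changes include: min/max/abs usage differs; also local variable names differ.
One worked example (x=3, y=-3) — compute: t = -3; ((t * y) <= (x * 1)) -> false; u = 0; [i=-2]; u = 6; t = 6; return -18; compute2: t = -3; ((y * t) <= (x * 1)) -> false; u = 0; [j=-2]; u = 6; t = 6; return -18; agreement on -18.
Checked all 42 inputs in the declared domain: the outputs agree on every one.
verdict: equivalent


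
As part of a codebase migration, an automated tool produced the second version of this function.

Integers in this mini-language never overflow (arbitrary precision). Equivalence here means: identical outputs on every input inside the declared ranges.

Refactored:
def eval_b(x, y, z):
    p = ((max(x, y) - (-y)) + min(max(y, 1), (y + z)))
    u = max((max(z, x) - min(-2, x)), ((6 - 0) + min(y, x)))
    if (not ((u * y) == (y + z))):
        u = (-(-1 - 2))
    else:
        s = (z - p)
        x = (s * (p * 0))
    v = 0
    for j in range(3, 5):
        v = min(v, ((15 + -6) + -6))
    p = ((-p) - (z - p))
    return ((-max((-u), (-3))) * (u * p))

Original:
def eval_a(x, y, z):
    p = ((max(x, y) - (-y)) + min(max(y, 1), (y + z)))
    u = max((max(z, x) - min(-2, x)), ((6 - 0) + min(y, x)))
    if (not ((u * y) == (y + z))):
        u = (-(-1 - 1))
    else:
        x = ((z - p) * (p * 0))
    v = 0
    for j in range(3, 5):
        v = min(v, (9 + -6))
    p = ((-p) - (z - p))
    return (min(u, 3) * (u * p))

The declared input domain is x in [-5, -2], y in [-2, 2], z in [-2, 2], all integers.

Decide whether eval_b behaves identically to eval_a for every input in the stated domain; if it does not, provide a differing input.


These are not equivalent — on x=-5, y=-2, z=-2 the outputs split (8 vs 18).
eval_a: p = -8; u = 3; (not ((u * y) == (y + z))) -> true; u = 2; v = 0; [j=3]; v = 0; [j=4]; v = 0; p = 2; return 8
eval_b: p = -8; u = 3; (not ((u * y) == (y + z))) -> true; u = 3; v = 0; [j=3]; v = 0; [j=4]; v = 0; p = 2; return 18
verdict: not equivalent; witness: x=-5, y=-2, z=-2


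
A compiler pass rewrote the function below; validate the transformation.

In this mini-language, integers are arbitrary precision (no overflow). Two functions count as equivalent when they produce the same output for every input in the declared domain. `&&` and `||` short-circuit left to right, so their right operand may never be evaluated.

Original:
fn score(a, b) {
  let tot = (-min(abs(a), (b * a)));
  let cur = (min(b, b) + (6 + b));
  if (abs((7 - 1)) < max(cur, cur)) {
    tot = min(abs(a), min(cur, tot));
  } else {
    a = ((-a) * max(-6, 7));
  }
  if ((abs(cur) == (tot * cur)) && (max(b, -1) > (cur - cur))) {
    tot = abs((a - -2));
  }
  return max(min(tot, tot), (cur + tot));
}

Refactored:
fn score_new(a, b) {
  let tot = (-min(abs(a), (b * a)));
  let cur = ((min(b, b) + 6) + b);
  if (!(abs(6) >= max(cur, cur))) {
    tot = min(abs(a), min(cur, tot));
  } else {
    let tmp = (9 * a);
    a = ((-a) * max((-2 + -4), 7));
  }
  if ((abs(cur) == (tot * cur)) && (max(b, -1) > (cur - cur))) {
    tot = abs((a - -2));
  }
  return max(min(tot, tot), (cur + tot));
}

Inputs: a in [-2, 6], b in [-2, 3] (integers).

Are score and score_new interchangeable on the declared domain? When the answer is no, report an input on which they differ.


Side by side, the visible changes include: arithmetic usage differs, plus constant usage differs, plus statement counts differ, plus boolean connective usage differs, plus local variable names differ, plus comparison usage differs.
Spot check at a=3, b=1 — score: tot = -3; cur = 8; (abs((7 - 1)) < max(cur, cur)) -> true; tot = -3; ((abs(cur) == (tot * cur)) && (max(b, -1) > (cur - cur))) -> false; return 5. score_new: tot = -3; cur = 8; (!(abs(6) >= max(cur, cur))) -> true; tot = -3; ((abs(cur) == (tot * cur)) && (max(b, -1) > (cur - cur))) -> false; return 5. Both give 5.
Every one of the 54 inputs gives matching results.
verdict: equivalent


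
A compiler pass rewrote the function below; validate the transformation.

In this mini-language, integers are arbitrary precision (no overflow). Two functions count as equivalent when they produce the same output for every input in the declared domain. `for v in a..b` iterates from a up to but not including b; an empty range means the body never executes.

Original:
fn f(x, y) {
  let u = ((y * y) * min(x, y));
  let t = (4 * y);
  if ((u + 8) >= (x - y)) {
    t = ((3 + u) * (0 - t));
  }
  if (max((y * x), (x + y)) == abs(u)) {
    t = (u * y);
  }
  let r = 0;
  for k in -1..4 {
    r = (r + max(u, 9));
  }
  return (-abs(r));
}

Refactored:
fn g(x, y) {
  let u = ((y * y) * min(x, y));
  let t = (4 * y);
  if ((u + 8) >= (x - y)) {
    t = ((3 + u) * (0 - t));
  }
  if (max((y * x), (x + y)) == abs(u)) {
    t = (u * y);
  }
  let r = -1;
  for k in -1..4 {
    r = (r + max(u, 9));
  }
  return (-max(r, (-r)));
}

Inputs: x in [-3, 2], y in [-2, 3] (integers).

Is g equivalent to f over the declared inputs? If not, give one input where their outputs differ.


x=-3, y=-2 yields -45 from f but -44 from g.
verdict: not equivalent; witness: x=-3, y=-2


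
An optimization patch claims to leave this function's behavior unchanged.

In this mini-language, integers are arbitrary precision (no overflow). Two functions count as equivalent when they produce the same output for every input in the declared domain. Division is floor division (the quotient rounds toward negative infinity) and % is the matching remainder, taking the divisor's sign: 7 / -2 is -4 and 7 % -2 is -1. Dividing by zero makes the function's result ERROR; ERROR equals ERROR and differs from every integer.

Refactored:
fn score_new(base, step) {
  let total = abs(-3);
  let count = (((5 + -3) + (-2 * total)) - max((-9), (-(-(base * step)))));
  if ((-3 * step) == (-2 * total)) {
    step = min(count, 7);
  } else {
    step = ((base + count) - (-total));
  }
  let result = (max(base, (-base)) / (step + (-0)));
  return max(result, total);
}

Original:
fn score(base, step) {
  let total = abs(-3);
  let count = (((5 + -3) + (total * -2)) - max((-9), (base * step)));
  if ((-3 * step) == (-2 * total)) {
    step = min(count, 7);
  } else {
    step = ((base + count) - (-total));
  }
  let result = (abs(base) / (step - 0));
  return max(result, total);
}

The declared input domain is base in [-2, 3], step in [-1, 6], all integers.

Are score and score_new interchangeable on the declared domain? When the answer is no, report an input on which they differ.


This is a faithful refactor — min/max/abs usage differs; arithmetic usage differs, but the computed results match everywhere.
Spot check at base=3, step=1 — score: total = 3; count = -7; ((-3 * step) == (-2 * total)) -> false; step = -1; result = -3; return 3. score_new: total = 3; count = -7; ((-3 * step) == (-2 * total)) -> false; step = -1; result = -3; return 3. Both give 3.
Sweeping the whole domain (48 inputs) finds no disagreement.
verdict: equivalent


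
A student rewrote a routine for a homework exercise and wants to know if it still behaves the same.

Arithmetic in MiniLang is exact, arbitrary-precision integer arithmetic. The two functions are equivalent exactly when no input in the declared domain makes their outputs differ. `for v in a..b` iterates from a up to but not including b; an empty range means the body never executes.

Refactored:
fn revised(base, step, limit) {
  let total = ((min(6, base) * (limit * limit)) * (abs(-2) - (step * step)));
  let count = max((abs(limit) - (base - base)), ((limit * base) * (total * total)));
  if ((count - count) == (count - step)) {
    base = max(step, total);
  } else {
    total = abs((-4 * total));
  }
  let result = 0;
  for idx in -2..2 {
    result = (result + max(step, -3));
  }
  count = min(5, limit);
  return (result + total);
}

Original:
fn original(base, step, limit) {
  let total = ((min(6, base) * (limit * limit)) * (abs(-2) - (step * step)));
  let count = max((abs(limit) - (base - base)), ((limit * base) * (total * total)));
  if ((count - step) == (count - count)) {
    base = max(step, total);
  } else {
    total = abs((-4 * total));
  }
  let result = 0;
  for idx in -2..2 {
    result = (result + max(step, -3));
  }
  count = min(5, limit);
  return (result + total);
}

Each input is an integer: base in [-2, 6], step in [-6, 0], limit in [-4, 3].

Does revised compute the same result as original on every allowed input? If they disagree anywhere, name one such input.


The two versions differ — the changes include same computation, different form.
One worked example (base=-1, step=-5, limit=-2) — original: total := 92 | count := 16928 | ((count - step) == (count - count)): false | total := 368 | result := 0 | iter idx=-2: | result := -3 | iter idx=-1: | result := -6 | iter idx=0: | result := -9 | iter idx=1: | result := -12 | count := -2 | result 356; revised: total := 92 | count := 16928 | ((count - count) == (count - step)): false | total := 368 | result := 0 | iter idx=-2: | result := -3 | iter idx=-1: | result := -6 | iter idx=0: | result := -9 | iter idx=1: | result := -12 | count := -2 | result 356; agreement on 356.
Sweeping the whole domain (504 inputs) finds no disagreement.
verdict: equivalent


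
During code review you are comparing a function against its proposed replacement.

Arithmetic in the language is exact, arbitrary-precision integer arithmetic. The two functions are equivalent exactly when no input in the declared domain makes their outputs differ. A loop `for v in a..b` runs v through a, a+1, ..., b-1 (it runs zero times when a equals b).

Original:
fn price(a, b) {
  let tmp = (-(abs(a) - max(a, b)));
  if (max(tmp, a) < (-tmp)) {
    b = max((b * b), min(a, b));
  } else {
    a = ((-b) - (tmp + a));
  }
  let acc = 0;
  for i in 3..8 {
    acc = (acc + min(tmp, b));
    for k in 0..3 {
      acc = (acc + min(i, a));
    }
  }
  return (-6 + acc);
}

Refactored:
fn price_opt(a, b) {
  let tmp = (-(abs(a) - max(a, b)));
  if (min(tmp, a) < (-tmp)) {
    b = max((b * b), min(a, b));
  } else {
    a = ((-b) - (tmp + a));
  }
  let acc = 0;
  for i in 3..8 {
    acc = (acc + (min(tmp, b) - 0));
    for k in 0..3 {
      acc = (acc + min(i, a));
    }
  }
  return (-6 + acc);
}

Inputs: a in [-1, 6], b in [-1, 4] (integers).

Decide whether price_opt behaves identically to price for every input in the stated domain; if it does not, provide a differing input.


Take a=-1, b=1.
price: tmp := 0 | (max(tmp, a) < (-tmp)): false | a := 0 | acc := 0 | iter i=3: | acc := 0 | iter k=0: | acc := 0 | iter k=1: | acc := 0 | iter k=2: | acc := 0 | iter i=4: | acc := 0 | iter k=0: | acc := 0 | iter k=1: | acc := 0 | iter k=2: | acc := 0 | iter i=5: | acc := 0 | iter k=0: | acc := 0 | iter k=1: | acc := 0 | iter k=2: | acc := 0 | iter i=6: | acc := 0 | iter k=0: | acc := 0 | iter k=1: | acc := 0 | iter k=2: | acc := 0 | iter i=7: | acc := 0 | iter k=0: | acc := 0 | iter k=1: | acc := 0 | iter k=2: | acc := 0 | result -6
price_opt: tmp := 0 | (min(tmp, a) < (-tmp)): true | b := 1 | acc := 0 | iter i=3: | acc := 0 | iter k=0: | acc := -1 | iter k=1: | acc := -2 | iter k=2: | acc := -3 | iter i=4: | acc := -3 | iter k=0: | acc := -4 | iter k=1: | acc := -5 | iter k=2: | acc := -6 | iter i=5: | acc := -6 | iter k=0: | acc := -7 | iter k=1: | acc := -8 | iter k=2: | acc := -9 | iter i=6: | acc := -9 | iter k=0: | acc := -10 | iter k=1: | acc := -11 | iter k=2: | acc := -12 | iter i=7: | acc := -12 | iter k=0: | acc := -13 | iter k=1: | acc := -14 | iter k=2: | acc := -15 | result -21
-6 and -21 differ, so these are not the same function on this domain.
verdict: not equivalent; witness: a=-1, b=1
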